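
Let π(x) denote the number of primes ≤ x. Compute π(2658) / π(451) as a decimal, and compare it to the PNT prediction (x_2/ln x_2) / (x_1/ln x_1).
π(2658)/π(451) = 384/87 ≈ 4.4138;  PNT prediction ≈ 4.5678.

π(451) = 87 and π(2658) = 384, so π(2658)/π(451) ≈ 4.4138. The PNT-predicted ratio is (2658/ln(2658)) / (451/ln(451)) ≈ 4.5678. The two agree to within a few percent, as expected.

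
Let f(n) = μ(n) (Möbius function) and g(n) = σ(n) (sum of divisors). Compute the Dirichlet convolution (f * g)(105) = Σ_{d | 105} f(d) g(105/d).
(μ * σ)(105) = 105

Divisors of 105: [1, 3, 5, 7, 15, 21, 35, 105]. For each d | 105:
  d = 1: μ(1) · σ(105/1) = 1 · 192 = 192
  d = 3: μ(3) · σ(105/3) = -1 · 48 = -48
  d = 5: μ(5) · σ(105/5) = -1 · 32 = -32
  d = 7: μ(7) · σ(105/7) = -1 · 24 = -24
  d = 15: μ(15) · σ(105/15) = 1 · 8 = 8
  d = 21: μ(21) · σ(105/21) = 1 · 6 = 6
  d = 35: μ(35) · σ(105/35) = 1 · 4 = 4
  d = 105: μ(105) · σ(105/105) = -1 · 1 = -1
Summing: (μ * σ)(105) = 192 + -48 + -32 + -24 + 8 + 6 + 4 + -1 = 105.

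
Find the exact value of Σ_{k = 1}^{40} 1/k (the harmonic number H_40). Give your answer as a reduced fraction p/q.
H_40 = 2078178381193813/485721041551200

Direct summation: H_40 = 1 + 1/2 + ... + 1/40. The least common denominator is lcm(1, ..., 40) = 5342931457063200; over this denominator the numerator is 5342931457063200 + 2671465728531600 + 1780977152354400 + 1335732864265800 + 1068586291412640 + 890488576177200 + 763275922437600 + 667866432132900 + 593659050784800 + 534293145706320 + 485721041551200 + 445244288088600 + 410994727466400 + 381637961218800 + 356195430470880 + 333933216066450 + 314290085709600 + 296829525392400 + 281206918792800 + 267146572853160 + 254425307479200 + 242860520775600 + 232301367698400 + 222622144044300 + 213717258282528 + 205497363733200 + 197886350261600 + 190818980609400 + 184239015760800 + 178097715235440 + 172352627647200 + 166966608033225 + 161907013850400 + 157145042854800 + 152655184487520 + 148414762696200 + 144403552893600 + 140603459396400 + 136998242488800 + 133573286426580 = 22859962193131943, so H_40 = 22859962193131943/5342931457063200; reducing by gcd(22859962193131943, 5342931457063200) = 11 gives 2078178381193813/485721041551200 ≈ 4.27854. (The PNT-adjacent estimate ln(40) + γ ≈ 4.26610 matches within O(1/n).)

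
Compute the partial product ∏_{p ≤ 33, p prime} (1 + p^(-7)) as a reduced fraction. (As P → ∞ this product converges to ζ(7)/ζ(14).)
∏ = 45636384576315690080929715569674882079693135504462522074208731086848/45261280733327250662945753058202857554009606630517518569698816246875

The primes p ≤ 33 are [2, 3, 5, 7, 11, 13, 17, 19, 23, 29, 31]. For each, (1 + 1/p^7) = (p^7 + 1)/p^7. Multiplying these fractions over p ∈ [2, 3, 5, 7, 11, 13, 17, 19, 23, 29, 31] gives 45636384576315690080929715569674882079693135504462522074208731086848/45261280733327250662945753058202857554009606630517518569698816246875. (In the limit P → ∞ this tends to ζ(7)/ζ(14).)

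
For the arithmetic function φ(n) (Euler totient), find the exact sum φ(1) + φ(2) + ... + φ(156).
Σ_{n ≤ 156} φ(n) = 7404

Compute φ(n) for each 1 ≤ n ≤ 156: φ(1) = 1, φ(2) = 1, φ(3) = 2, φ(4) = 2, φ(5) = 4, φ(6) = 2, φ(7) = 6, φ(8) = 4, φ(9) = 6, φ(10) = 4, φ(11) = 10, φ(12) = 4, φ(13) = 12, φ(14) = 6, φ(15) = 8, φ(16) = 8, φ(17) = 16, φ(18) = 6, φ(19) = 18, φ(20) = 8, φ(21) = 12, φ(22) = 10, φ(23) = 22, φ(24) = 8, φ(25) = 20, φ(26) = 12, φ(27) = 18, φ(28) = 12, φ(29) = 28, φ(30) = 8, φ(31) = 30, φ(32) = 16, φ(33) = 20, φ(34) = 16, φ(35) = 24, φ(36) = 12, φ(37) = 36, φ(38) = 18, φ(39) = 24, φ(40) = 16, φ(41) = 40, φ(42) = 12, φ(43) = 42, φ(44) = 20, φ(45) = 24, φ(46) = 22, φ(47) = 46, φ(48) = 16, φ(49) = 42, φ(50) = 20, φ(51) = 32, φ(52) = 24, φ(53) = 52, φ(54) = 18, φ(55) = 40, φ(56) = 24, φ(57) = 36, φ(58) = 28, φ(59) = 58, φ(60) = 16, φ(61) = 60, φ(62) = 30, φ(63) = 36, φ(64) = 32, φ(65) = 48, φ(66) = 20, φ(67) = 66, φ(68) = 32, φ(69) = 44, φ(70) = 24, φ(71) = 70, φ(72) = 24, φ(73) = 72, φ(74) = 36, φ(75) = 40, φ(76) = 36, φ(77) = 60, φ(78) = 24, φ(79) = 78, φ(80) = 32, φ(81) = 54, φ(82) = 40, φ(83) = 82, φ(84) = 24, φ(85) = 64, φ(86) = 42, φ(87) = 56, φ(88) = 40, φ(89) = 88, φ(90) = 24, φ(91) = 72, φ(92) = 44, φ(93) = 60, φ(94) = 46, φ(95) = 72, φ(96) = 32, φ(97) = 96, φ(98) = 42, φ(99) = 60, φ(100) = 40, φ(101) = 100, φ(102) = 32, φ(103) = 102, φ(104) = 48, φ(105) = 48, φ(106) = 52, φ(107) = 106, φ(108) = 36, φ(109) = 108, φ(110) = 40, φ(111) = 72, φ(112) = 48, φ(113) = 112, φ(114) = 36, φ(115) = 88, φ(116) = 56, φ(117) = 72, φ(118) = 58, φ(119) = 96, φ(120) = 32, φ(121) = 110, φ(122) = 60, φ(123) = 80, φ(124) = 60, φ(125) = 100, φ(126) = 36, φ(127) = 126, φ(128) = 64, φ(129) = 84, φ(130) = 48, φ(131) = 130, φ(132) = 40, φ(133) = 108, φ(134) = 66, φ(135) = 72, φ(136) = 64, φ(137) = 136, φ(138) = 44, φ(139) = 138, φ(140) = 48, φ(141) = 92, φ(142) = 70, φ(143) = 120, φ(144) = 48, φ(145) = 112, φ(146) = 72, φ(147) = 84, φ(148) = 72, φ(149) = 148, φ(150) = 40, φ(151) = 150, φ(152) = 72, φ(153) = 96, φ(154) = 60, φ(155) = 120, φ(156) = 48. Summing all 156 values: 7404. (Average order: Σ_{n ≤ x} φ(n) ~ (3/π²) x². For x = 156, (3/π²)·156² ≈ 7397.26.)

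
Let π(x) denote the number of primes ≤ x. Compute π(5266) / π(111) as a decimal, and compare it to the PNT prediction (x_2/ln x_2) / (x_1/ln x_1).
π(5266)/π(111) = 698/29 ≈ 24.0690;  PNT prediction ≈ 26.0738.

π(111) = 29 and π(5266) = 698, so π(5266)/π(111) ≈ 24.0690. The PNT-predicted ratio is (5266/ln(5266)) / (111/ln(111)) ≈ 26.0738. The two agree to within a few percent, as expected.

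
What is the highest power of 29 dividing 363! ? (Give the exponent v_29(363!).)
v_29(363!) = 12

Legendre's formula: v_p(n!) = Σ_{k ≥ 1} ⌊n / p^k⌋. For p = 29, n = 363, the terms are:
  ⌊363/29^1⌋ = ⌊363/29⌋ = 12
(the next term ⌊363/29^2⌋ = 0, terminating the sum). Summing: v_29(363!) = 12 = 12.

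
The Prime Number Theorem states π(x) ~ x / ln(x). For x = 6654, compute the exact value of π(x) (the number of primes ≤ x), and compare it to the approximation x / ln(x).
π(6654) = 857;  x/ln(x) ≈ 755.88;  relative error ≈ 11.80%.

Directly count primes up to 6654: π(6654) = 857. The PNT approximation gives 6654/ln(6654) ≈ 6654/8.80297 ≈ 755.88. Relative error (π(x) − x/ln(x)) / π(x) ≈ 11.80%; the approximation is known to undercount slightly (Li(x) is a better estimate).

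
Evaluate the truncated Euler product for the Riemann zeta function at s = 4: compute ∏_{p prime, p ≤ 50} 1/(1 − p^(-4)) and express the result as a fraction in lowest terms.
∏ = 65572203587643632473857746546522240898588901/60584710506150227098341885345792000000000000

The primes p ≤ 50 are [2, 3, 5, 7, 11, 13, 17, 19, 23, 29, 31, 37, 41, 43, 47]. For each prime, (1 − 1/p^4)^(-1) = p^4 / (p^4 − 1). The product is (1 − 1/2^4)^(-1), (1 − 1/3^4)^(-1), (1 − 1/5^4)^(-1), (1 − 1/7^4)^(-1), (1 − 1/11^4)^(-1), (1 − 1/13^4)^(-1), (1 − 1/17^4)^(-1), (1 − 1/19^4)^(-1), (1 − 1/23^4)^(-1), (1 − 1/29^4)^(-1), (1 − 1/31^4)^(-1), (1 − 1/37^4)^(-1), (1 − 1/41^4)^(-1), (1 − 1/43^4)^(-1), (1 − 1/47^4)^(-1) = ∏ p^4 / (p^4 − 1) = 65572203587643632473857746546522240898588901/60584710506150227098341885345792000000000000.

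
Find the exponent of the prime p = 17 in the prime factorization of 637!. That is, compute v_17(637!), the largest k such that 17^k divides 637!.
v_17(637!) = 39

Legendre's formula: v_p(n!) = Σ_{k ≥ 1} ⌊n / p^k⌋. For p = 17, n = 637, the terms are:
  ⌊637/17^1⌋ = ⌊637/17⌋ = 37
  ⌊637/17^2⌋ = ⌊637/289⌋ = 2
(the next term ⌊637/17^3⌋ = 0, terminating the sum). Summing: v_17(637!) = 37 + 2 = 39.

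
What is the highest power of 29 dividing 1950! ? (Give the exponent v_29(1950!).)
v_29(1950!) = 69

Legendre's formula: v_p(n!) = Σ_{k ≥ 1} ⌊n / p^k⌋. For p = 29, n = 1950, the terms are:
  ⌊1950/29^1⌋ = ⌊1950/29⌋ = 67
  ⌊1950/29^2⌋ = ⌊1950/841⌋ = 2
(the next term ⌊1950/29^3⌋ = 0, terminating the sum). Summing: v_29(1950!) = 67 + 2 = 69.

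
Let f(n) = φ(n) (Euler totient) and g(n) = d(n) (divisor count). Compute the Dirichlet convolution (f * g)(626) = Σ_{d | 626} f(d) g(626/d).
(φ * d)(626) = 942

Divisors of 626: [1, 2, 313, 626]. For each d | 626:
  d = 1: φ(1) · d(626/1) = 1 · 4 = 4
  d = 2: φ(2) · d(626/2) = 1 · 2 = 2
  d = 313: φ(313) · d(626/313) = 312 · 2 = 624
  d = 626: φ(626) · d(626/626) = 312 · 1 = 312
Summing: (φ * d)(626) = 4 + 2 + 624 + 312 = 942.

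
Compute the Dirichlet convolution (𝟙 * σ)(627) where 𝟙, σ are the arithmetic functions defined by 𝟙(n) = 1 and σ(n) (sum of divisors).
(𝟙 * σ)(627) = 1365

Divisors of 627: [1, 3, 11, 19, 33, 57, 209, 627]. For each d | 627:
  d = 1: 𝟙(1) · σ(627/1) = 1 · 960 = 960
  d = 3: 𝟙(3) · σ(627/3) = 1 · 240 = 240
  d = 11: 𝟙(11) · σ(627/11) = 1 · 80 = 80
  d = 19: 𝟙(19) · σ(627/19) = 1 · 48 = 48
  d = 33: 𝟙(33) · σ(627/33) = 1 · 20 = 20
  d = 57: 𝟙(57) · σ(627/57) = 1 · 12 = 12
  d = 209: 𝟙(209) · σ(627/209) = 1 · 4 = 4
  d = 627: 𝟙(627) · σ(627/627) = 1 · 1 = 1
Summing: (𝟙 * σ)(627) = 960 + 240 + 80 + 48 + 20 + 12 + 4 + 1 = 1365.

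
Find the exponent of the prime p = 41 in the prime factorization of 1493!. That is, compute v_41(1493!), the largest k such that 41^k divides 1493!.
v_41(1493!) = 36

Legendre's formula: v_p(n!) = Σ_{k ≥ 1} ⌊n / p^k⌋. For p = 41, n = 1493, the terms are:
  ⌊1493/41^1⌋ = ⌊1493/41⌋ = 36
(the next term ⌊1493/41^2⌋ = 0, terminating the sum). Summing: v_41(1493!) = 36 = 36.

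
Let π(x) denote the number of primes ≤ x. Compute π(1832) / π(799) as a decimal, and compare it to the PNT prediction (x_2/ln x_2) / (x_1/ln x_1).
π(1832)/π(799) = 282/139 ≈ 2.0288;  PNT prediction ≈ 2.0396.

π(799) = 139 and π(1832) = 282, so π(1832)/π(799) ≈ 2.0288. The PNT-predicted ratio is (1832/ln(1832)) / (799/ln(799)) ≈ 2.0396. The two agree to within a few percent, as expected.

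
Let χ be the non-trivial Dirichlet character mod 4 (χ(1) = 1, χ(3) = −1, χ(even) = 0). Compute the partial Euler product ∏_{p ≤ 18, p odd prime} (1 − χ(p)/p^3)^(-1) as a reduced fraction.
∏ = 87995602569875/90796952813568

The odd primes p ≤ 18 are [3, 5, 7, 11, 13, 17]. For each, χ(p) = 1 if p ≡ 1 mod 4, χ(p) = −1 if p ≡ 3 mod 4. Taking (1 − χ(p)/p^3)^(-1) = p^3/(p^3 − χ(p)): (1 − (-1)/3^3)^(-1) · (1 − (1)/5^3)^(-1) · (1 − (-1)/7^3)^(-1) · (1 − (-1)/11^3)^(-1) · (1 − (1)/13^3)^(-1) · (1 − (1)/17^3)^(-1) = 87995602569875/90796952813568.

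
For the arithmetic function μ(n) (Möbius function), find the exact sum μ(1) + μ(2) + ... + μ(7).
Σ_{n ≤ 7} μ(n) = -2

Compute μ(n) for each 1 ≤ n ≤ 7: μ(1) = 1, μ(2) = -1, μ(3) = -1, μ(4) = 0, μ(5) = -1, μ(6) = 1, μ(7) = -1. Summing all 7 values: -2. (Mertens function M(x) = Σ_{n ≤ x} μ(n); on average M(x) should be small (PNT ⟺ M(x) = o(x)).)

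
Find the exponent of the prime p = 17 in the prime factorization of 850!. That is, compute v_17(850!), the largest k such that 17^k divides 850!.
v_17(850!) = 52

Legendre's formula: v_p(n!) = Σ_{k ≥ 1} ⌊n / p^k⌋. For p = 17, n = 850, the terms are:
  ⌊850/17^1⌋ = ⌊850/17⌋ = 50
  ⌊850/17^2⌋ = ⌊850/289⌋ = 2
(the next term ⌊850/17^3⌋ = 0, terminating the sum). Summing: v_17(850!) = 50 + 2 = 52.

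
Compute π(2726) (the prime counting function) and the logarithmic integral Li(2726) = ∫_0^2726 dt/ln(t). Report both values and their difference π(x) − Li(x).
π(2726) = 397;  Li(2726) ≈ 408.33;  π(x) − Li(x) ≈ -11.33.

Direct count of primes ≤ 2726 gives π(2726) = 397. Numerical evaluation of the logarithmic integral gives Li(2726) ≈ 408.33. The difference π(x) − Li(x) ≈ -11.33 is typically negative for small/moderate x (Li(x) overestimates), though Littlewood's theorem shows this sign changes infinitely often.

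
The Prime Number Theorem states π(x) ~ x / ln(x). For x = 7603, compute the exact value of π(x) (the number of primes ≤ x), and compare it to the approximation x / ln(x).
π(7603) = 966;  x/ln(x) ≈ 850.80;  relative error ≈ 11.93%.

Directly count primes up to 7603: π(7603) = 966. The PNT approximation gives 7603/ln(7603) ≈ 7603/8.93630 ≈ 850.80. Relative error (π(x) − x/ln(x)) / π(x) ≈ 11.93%; the approximation is known to undercount slightly (Li(x) is a better estimate).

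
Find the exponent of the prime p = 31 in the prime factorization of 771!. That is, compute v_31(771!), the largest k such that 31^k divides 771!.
v_31(771!) = 24

Legendre's formula: v_p(n!) = Σ_{k ≥ 1} ⌊n / p^k⌋. For p = 31, n = 771, the terms are:
  ⌊771/31^1⌋ = ⌊771/31⌋ = 24
(the next term ⌊771/31^2⌋ = 0, terminating the sum). Summing: v_31(771!) = 24 = 24.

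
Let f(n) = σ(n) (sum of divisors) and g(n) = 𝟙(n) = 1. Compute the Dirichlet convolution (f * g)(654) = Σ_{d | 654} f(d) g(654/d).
(σ * 𝟙)(654) = 2220

Divisors of 654: [1, 2, 3, 6, 109, 218, 327, 654]. For each d | 654:
  d = 1: σ(1) · 𝟙(654/1) = 1 · 1 = 1
  d = 2: σ(2) · 𝟙(654/2) = 3 · 1 = 3
  d = 3: σ(3) · 𝟙(654/3) = 4 · 1 = 4
  d = 6: σ(6) · 𝟙(654/6) = 12 · 1 = 12
  d = 109: σ(109) · 𝟙(654/109) = 110 · 1 = 110
  d = 218: σ(218) · 𝟙(654/218) = 330 · 1 = 330
  d = 327: σ(327) · 𝟙(654/327) = 440 · 1 = 440
  d = 654: σ(654) · 𝟙(654/654) = 1320 · 1 = 1320
Summing: (σ * 𝟙)(654) = 1 + 3 + 4 + 12 + 110 + 330 + 440 + 1320 = 2220.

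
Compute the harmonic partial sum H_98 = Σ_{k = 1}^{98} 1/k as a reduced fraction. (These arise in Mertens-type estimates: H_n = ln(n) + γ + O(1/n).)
H_98 = 360264457021270114060513483605065190394007/69720375229712477164533808935312303556800

Direct summation: H_98 = 1 + 1/2 + ... + 1/98. The least common denominator is lcm(1, ..., 98) = 69720375229712477164533808935312303556800; over this denominator the numerator is 69720375229712477164533808935312303556800 + 34860187614856238582266904467656151778400 + 23240125076570825721511269645104101185600 + 17430093807428119291133452233828075889200 + 13944075045942495432906761787062460711360 + 11620062538285412860755634822552050592800 + 9960053604244639594933401276473186222400 + 8715046903714059645566726116914037944600 + 7746708358856941907170423215034700395200 + 6972037522971247716453380893531230355680 + 6338215929973861560412164448664754868800 + 5810031269142706430377817411276025296400 + 5363105786900959781887216071947100273600 + 4980026802122319797466700638236593111200 + 4648025015314165144302253929020820237120 + 4357523451857029822783363058457018972300 + 4101198542924263362619635819724253150400 + 3873354179428470953585211607517350197600 + 3669493433142761956028095207121700187200 + 3486018761485623858226690446765615177840 + 3320017868081546531644467092157728740800 + 3169107964986930780206082224332377434400 + 3031320662161412050631904736317926241600 + 2905015634571353215188908705638012648200 + 2788815009188499086581352357412492142272 + 2681552893450479890943608035973550136800 + 2582236119618980635723474405011566798400 + 2490013401061159898733350319118296555600 + 2404150869990085419466683066734907019200 + 2324012507657082572151126964510410118560 + 2249044362248789585952703514042332372800 + 2178761725928514911391681529228509486150 + 2112738643324620520137388149554918289600 + 2050599271462131681309817909862126575200 + 1992010720848927918986680255294637244480 + 1936677089714235476792605803758675098800 + 1884334465667904788230643484738170366400 + 1834746716571380978014047603560850093600 + 1787701928966986593962405357315700091200 + 1743009380742811929113345223382807588920 + 1700496956822255540598385583788104964800 + 1660008934040773265822233546078864370400 + 1621404075109592492198460672914239617600 + 1584553982493465390103041112166188717200 + 1549341671771388381434084643006940079040 + 1515660331080706025315952368158963120800 + 1483412238930052705628378913517283054400 + 1452507817285676607594454352819006324100 + 1422864800606377084990485896639026603200 + 1394407504594249543290676178706246071136 + 1367066180974754454206545273241417716800 + 1340776446725239945471804017986775068400 + 1315478777919103342727052998779477425600 + 1291118059809490317861737202505783399200 + 1267643185994772312082432889732950973760 + 1245006700530579949366675159559148277800 + 1223164477714253985342698402373900062400 + 1202075434995042709733341533367453509600 + 1181701275079872494314132354835801755200 + 1162006253828541286075563482255205059280 + 1142956970978893068271046048119873828800 + 1124522181124394792976351757021166186400 + 1106672622693848843881489030719242913600 + 1089380862964257455695840764614254743075 + 1072621157380191956377443214389420054720 + 1056369321662310260068694074777459144800 + 1040602615368842942754235954258392590400 + 1025299635731065840654908954931063287600 + 1010440220720470683543968245439308747200 + 996005360424463959493340127647318622240 + 981977115911443340345546604722708500800 + 968338544857117738396302901879337549400 + 955073633283732563897723410072771281600 + 942167232833952394115321742369085183200 + 929605003062833028860450785804164047424 + 917373358285690489007023801780425046800 + 905459418567694508630309206952107838400 + 893850964483493296981202678657850045600 + 882536395312816166639668467535598779200 + 871504690371405964556672611691403794460 + 860745373206326878574491468337188932800 + 850248478411127770299192791894052482400 + 840004520839909363428118179943521729600 + 830004467020386632911116773039432185200 + 820239708584852672523927163944850630080 + 810702037554796246099230336457119808800 + 801383623330028473155561022244969006400 + 792276991246732695051520556083094358600 + 783375002581039069264424819497891051200 + 774670835885694190717042321503470039520 + 766157969557279968841030867421014324800 + 757830165540353012657976184079481560400 + 749681454082929861984234504680777457600 + 741706119465026352814189456758641527200 + 733898686628552391205619041424340037440 + 726253908642838303797227176409503162050 + 718766754945489455304472257065075294400 + 711432400303188542495242948319513301600 = 360264457021270114060513483605065190394007, so H_98 = 360264457021270114060513483605065190394007/69720375229712477164533808935312303556800 (already in lowest terms) ≈ 5.16728. (The PNT-adjacent estimate ln(98) + γ ≈ 5.16218 matches within O(1/n).)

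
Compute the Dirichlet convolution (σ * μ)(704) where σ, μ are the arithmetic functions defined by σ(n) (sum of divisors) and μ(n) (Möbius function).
(σ * μ)(704) = 704

Divisors of 704: [1, 2, 4, 8, 11, 16, 22, 32, 44, 64, 88, 176, 352, 704]. For each d | 704:
  d = 1: σ(1) · μ(704/1) = 1 · 0 = 0
  d = 2: σ(2) · μ(704/2) = 3 · 0 = 0
  d = 4: σ(4) · μ(704/4) = 7 · 0 = 0
  d = 8: σ(8) · μ(704/8) = 15 · 0 = 0
  d = 11: σ(11) · μ(704/11) = 12 · 0 = 0
  d = 16: σ(16) · μ(704/16) = 31 · 0 = 0
  d = 22: σ(22) · μ(704/22) = 36 · 0 = 0
  d = 32: σ(32) · μ(704/32) = 63 · 1 = 63
  d = 44: σ(44) · μ(704/44) = 84 · 0 = 0
  d = 64: σ(64) · μ(704/64) = 127 · -1 = -127
  d = 88: σ(88) · μ(704/88) = 180 · 0 = 0
  d = 176: σ(176) · μ(704/176) = 372 · 0 = 0
  d = 352: σ(352) · μ(704/352) = 756 · -1 = -756
  d = 704: σ(704) · μ(704/704) = 1524 · 1 = 1524
Summing: (σ * μ)(704) = 0 + 0 + 0 + 0 + 0 + 0 + 0 + 63 + 0 + -127 + 0 + 0 + -756 + 1524 = 704.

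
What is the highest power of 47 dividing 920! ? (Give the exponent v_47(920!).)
v_47(920!) = 19

Legendre's formula: v_p(n!) = Σ_{k ≥ 1} ⌊n / p^k⌋. For p = 47, n = 920, the terms are:
  ⌊920/47^1⌋ = ⌊920/47⌋ = 19
(the next term ⌊920/47^2⌋ = 0, terminating the sum). Summing: v_47(920!) = 19 = 19.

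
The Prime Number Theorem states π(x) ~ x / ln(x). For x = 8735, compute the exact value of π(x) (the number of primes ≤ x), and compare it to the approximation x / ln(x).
π(8735) = 1088;  x/ln(x) ≈ 962.52;  relative error ≈ 11.53%.

Directly count primes up to 8735: π(8735) = 1088. The PNT approximation gives 8735/ln(8735) ≈ 8735/9.07509 ≈ 962.52. Relative error (π(x) − x/ln(x)) / π(x) ≈ 11.53%; the approximation is known to undercount slightly (Li(x) is a better estimate).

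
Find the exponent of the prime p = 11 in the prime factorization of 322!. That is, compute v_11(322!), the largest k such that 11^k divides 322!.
v_11(322!) = 31

Legendre's formula: v_p(n!) = Σ_{k ≥ 1} ⌊n / p^k⌋. For p = 11, n = 322, the terms are:
  ⌊322/11^1⌋ = ⌊322/11⌋ = 29
  ⌊322/11^2⌋ = ⌊322/121⌋ = 2
(the next term ⌊322/11^3⌋ = 0, terminating the sum). Summing: v_11(322!) = 29 + 2 = 31.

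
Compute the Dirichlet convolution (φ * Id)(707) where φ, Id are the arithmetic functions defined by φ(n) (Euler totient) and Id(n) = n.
(φ * Id)(707) = 2613

Divisors of 707: [1, 7, 101, 707]. For each d | 707:
  d = 1: φ(1) · Id(707/1) = 1 · 707 = 707
  d = 7: φ(7) · Id(707/7) = 6 · 101 = 606
  d = 101: φ(101) · Id(707/101) = 100 · 7 = 700
  d = 707: φ(707) · Id(707/707) = 600 · 1 = 600
Summing: (φ * Id)(707) = 707 + 606 + 700 + 600 = 2613.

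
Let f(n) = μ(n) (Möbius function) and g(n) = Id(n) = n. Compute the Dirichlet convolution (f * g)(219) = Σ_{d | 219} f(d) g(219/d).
(μ * Id)(219) = 144

Divisors of 219: [1, 3, 73, 219]. For each d | 219:
  d = 1: μ(1) · Id(219/1) = 1 · 219 = 219
  d = 3: μ(3) · Id(219/3) = -1 · 73 = -73
  d = 73: μ(73) · Id(219/73) = -1 · 3 = -3
  d = 219: μ(219) · Id(219/219) = 1 · 1 = 1
Summing: (μ * Id)(219) = 219 + -73 + -3 + 1 = 144.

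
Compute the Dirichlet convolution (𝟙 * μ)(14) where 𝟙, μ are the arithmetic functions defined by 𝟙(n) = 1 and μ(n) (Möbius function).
(𝟙 * μ)(14) = 0

Divisors of 14: [1, 2, 7, 14]. For each d | 14:
  d = 1: 𝟙(1) · μ(14/1) = 1 · 1 = 1
  d = 2: 𝟙(2) · μ(14/2) = 1 · -1 = -1
  d = 7: 𝟙(7) · μ(14/7) = 1 · -1 = -1
  d = 14: 𝟙(14) · μ(14/14) = 1 · 1 = 1
Summing: (𝟙 * μ)(14) = 1 + -1 + -1 + 1 = 0.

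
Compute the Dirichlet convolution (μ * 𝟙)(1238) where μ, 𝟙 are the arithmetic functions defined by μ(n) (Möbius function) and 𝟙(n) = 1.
(μ * 𝟙)(1238) = 0

Divisors of 1238: [1, 2, 619, 1238]. For each d | 1238:
  d = 1: μ(1) · 𝟙(1238/1) = 1 · 1 = 1
  d = 2: μ(2) · 𝟙(1238/2) = -1 · 1 = -1
  d = 619: μ(619) · 𝟙(1238/619) = -1 · 1 = -1
  d = 1238: μ(1238) · 𝟙(1238/1238) = 1 · 1 = 1
Summing: (μ * 𝟙)(1238) = 1 + -1 + -1 + 1 = 0.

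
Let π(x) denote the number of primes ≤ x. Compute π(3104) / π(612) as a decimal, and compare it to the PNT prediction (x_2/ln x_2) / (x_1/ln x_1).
π(3104)/π(612) = 442/111 ≈ 3.9820;  PNT prediction ≈ 4.0477.

π(612) = 111 and π(3104) = 442, so π(3104)/π(612) ≈ 3.9820. The PNT-predicted ratio is (3104/ln(3104)) / (612/ln(612)) ≈ 4.0477. The two agree to within a few percent, as expected.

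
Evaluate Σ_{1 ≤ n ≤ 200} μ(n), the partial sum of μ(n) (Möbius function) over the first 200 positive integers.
Σ_{n ≤ 200} μ(n) = -8

Compute μ(n) for each 1 ≤ n ≤ 200: μ(1) = 1, μ(2) = -1, μ(3) = -1, μ(4) = 0, μ(5) = -1, μ(6) = 1, μ(7) = -1, μ(8) = 0, μ(9) = 0, μ(10) = 1, μ(11) = -1, μ(12) = 0, μ(13) = -1, μ(14) = 1, μ(15) = 1, μ(16) = 0, μ(17) = -1, μ(18) = 0, μ(19) = -1, μ(20) = 0, μ(21) = 1, μ(22) = 1, μ(23) = -1, μ(24) = 0, μ(25) = 0, μ(26) = 1, μ(27) = 0, μ(28) = 0, μ(29) = -1, μ(30) = -1, μ(31) = -1, μ(32) = 0, μ(33) = 1, μ(34) = 1, μ(35) = 1, μ(36) = 0, μ(37) = -1, μ(38) = 1, μ(39) = 1, μ(40) = 0, μ(41) = -1, μ(42) = -1, μ(43) = -1, μ(44) = 0, μ(45) = 0, μ(46) = 1, μ(47) = -1, μ(48) = 0, μ(49) = 0, μ(50) = 0, μ(51) = 1, μ(52) = 0, μ(53) = -1, μ(54) = 0, μ(55) = 1, μ(56) = 0, μ(57) = 1, μ(58) = 1, μ(59) = -1, μ(60) = 0, μ(61) = -1, μ(62) = 1, μ(63) = 0, μ(64) = 0, μ(65) = 1, μ(66) = -1, μ(67) = -1, μ(68) = 0, μ(69) = 1, μ(70) = -1, μ(71) = -1, μ(72) = 0, μ(73) = -1, μ(74) = 1, μ(75) = 0, μ(76) = 0, μ(77) = 1, μ(78) = -1, μ(79) = -1, μ(80) = 0, μ(81) = 0, μ(82) = 1, μ(83) = -1, μ(84) = 0, μ(85) = 1, μ(86) = 1, μ(87) = 1, μ(88) = 0, μ(89) = -1, μ(90) = 0, μ(91) = 1, μ(92) = 0, μ(93) = 1, μ(94) = 1, μ(95) = 1, μ(96) = 0, μ(97) = -1, μ(98) = 0, μ(99) = 0, μ(100) = 0, μ(101) = -1, μ(102) = -1, μ(103) = -1, μ(104) = 0, μ(105) = -1, μ(106) = 1, μ(107) = -1, μ(108) = 0, μ(109) = -1, μ(110) = -1, μ(111) = 1, μ(112) = 0, μ(113) = -1, μ(114) = -1, μ(115) = 1, μ(116) = 0, μ(117) = 0, μ(118) = 1, μ(119) = 1, μ(120) = 0, μ(121) = 0, μ(122) = 1, μ(123) = 1, μ(124) = 0, μ(125) = 0, μ(126) = 0, μ(127) = -1, μ(128) = 0, μ(129) = 1, μ(130) = -1, μ(131) = -1, μ(132) = 0, μ(133) = 1, μ(134) = 1, μ(135) = 0, μ(136) = 0, μ(137) = -1, μ(138) = -1, μ(139) = -1, μ(140) = 0, μ(141) = 1, μ(142) = 1, μ(143) = 1, μ(144) = 0, μ(145) = 1, μ(146) = 1, μ(147) = 0, μ(148) = 0, μ(149) = -1, μ(150) = 0, μ(151) = -1, μ(152) = 0, μ(153) = 0, μ(154) = -1, μ(155) = 1, μ(156) = 0, μ(157) = -1, μ(158) = 1, μ(159) = 1, μ(160) = 0, μ(161) = 1, μ(162) = 0, μ(163) = -1, μ(164) = 0, μ(165) = -1, μ(166) = 1, μ(167) = -1, μ(168) = 0, μ(169) = 0, μ(170) = -1, μ(171) = 0, μ(172) = 0, μ(173) = -1, μ(174) = -1, μ(175) = 0, μ(176) = 0, μ(177) = 1, μ(178) = 1, μ(179) = -1, μ(180) = 0, μ(181) = -1, μ(182) = -1, μ(183) = 1, μ(184) = 0, μ(185) = 1, μ(186) = -1, μ(187) = 1, μ(188) = 0, μ(189) = 0, μ(190) = -1, μ(191) = -1, μ(192) = 0, μ(193) = -1, μ(194) = 1, μ(195) = -1, μ(196) = 0, μ(197) = -1, μ(198) = 0, μ(199) = -1, μ(200) = 0. Summing all 200 values: -8. (Mertens function M(x) = Σ_{n ≤ x} μ(n); on average M(x) should be small (PNT ⟺ M(x) = o(x)).)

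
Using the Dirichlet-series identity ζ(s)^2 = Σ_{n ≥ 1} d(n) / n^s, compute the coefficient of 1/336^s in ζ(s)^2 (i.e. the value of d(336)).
d(336) = 20

ζ(s)^2 = (Σ 1/m^s)(Σ 1/k^s). The coefficient of 1/n^s in the product is the number of ordered pairs (m, k) with mk = n, which equals d(n). For n = 336, divisors are [1, 2, 3, 4, 6, 7, 8, 12, 14, 16, 21, 24, 28, 42, 48, 56, 84, 112, 168, 336], so d(336) = 20.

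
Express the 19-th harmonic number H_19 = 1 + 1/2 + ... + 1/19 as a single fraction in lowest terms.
H_19 = 275295799/77597520

Direct summation: H_19 = 1 + 1/2 + ... + 1/19. The least common denominator is lcm(1, ..., 19) = 232792560; over this denominator the numerator is 232792560 + 116396280 + 77597520 + 58198140 + 46558512 + 38798760 + 33256080 + 29099070 + 25865840 + 23279256 + 21162960 + 19399380 + 17907120 + 16628040 + 15519504 + 14549535 + 13693680 + 12932920 + 12252240 = 825887397, so H_19 = 825887397/232792560; reducing by gcd(825887397, 232792560) = 3 gives 275295799/77597520 ≈ 3.54774. (The PNT-adjacent estimate ln(19) + γ ≈ 3.52165 matches within O(1/n).)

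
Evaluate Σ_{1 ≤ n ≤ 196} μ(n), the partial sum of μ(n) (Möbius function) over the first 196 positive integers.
Σ_{n ≤ 196} μ(n) = -6

Compute μ(n) for each 1 ≤ n ≤ 196: μ(1) = 1, μ(2) = -1, μ(3) = -1, μ(4) = 0, μ(5) = -1, μ(6) = 1, μ(7) = -1, μ(8) = 0, μ(9) = 0, μ(10) = 1, μ(11) = -1, μ(12) = 0, μ(13) = -1, μ(14) = 1, μ(15) = 1, μ(16) = 0, μ(17) = -1, μ(18) = 0, μ(19) = -1, μ(20) = 0, μ(21) = 1, μ(22) = 1, μ(23) = -1, μ(24) = 0, μ(25) = 0, μ(26) = 1, μ(27) = 0, μ(28) = 0, μ(29) = -1, μ(30) = -1, μ(31) = -1, μ(32) = 0, μ(33) = 1, μ(34) = 1, μ(35) = 1, μ(36) = 0, μ(37) = -1, μ(38) = 1, μ(39) = 1, μ(40) = 0, μ(41) = -1, μ(42) = -1, μ(43) = -1, μ(44) = 0, μ(45) = 0, μ(46) = 1, μ(47) = -1, μ(48) = 0, μ(49) = 0, μ(50) = 0, μ(51) = 1, μ(52) = 0, μ(53) = -1, μ(54) = 0, μ(55) = 1, μ(56) = 0, μ(57) = 1, μ(58) = 1, μ(59) = -1, μ(60) = 0, μ(61) = -1, μ(62) = 1, μ(63) = 0, μ(64) = 0, μ(65) = 1, μ(66) = -1, μ(67) = -1, μ(68) = 0, μ(69) = 1, μ(70) = -1, μ(71) = -1, μ(72) = 0, μ(73) = -1, μ(74) = 1, μ(75) = 0, μ(76) = 0, μ(77) = 1, μ(78) = -1, μ(79) = -1, μ(80) = 0, μ(81) = 0, μ(82) = 1, μ(83) = -1, μ(84) = 0, μ(85) = 1, μ(86) = 1, μ(87) = 1, μ(88) = 0, μ(89) = -1, μ(90) = 0, μ(91) = 1, μ(92) = 0, μ(93) = 1, μ(94) = 1, μ(95) = 1, μ(96) = 0, μ(97) = -1, μ(98) = 0, μ(99) = 0, μ(100) = 0, μ(101) = -1, μ(102) = -1, μ(103) = -1, μ(104) = 0, μ(105) = -1, μ(106) = 1, μ(107) = -1, μ(108) = 0, μ(109) = -1, μ(110) = -1, μ(111) = 1, μ(112) = 0, μ(113) = -1, μ(114) = -1, μ(115) = 1, μ(116) = 0, μ(117) = 0, μ(118) = 1, μ(119) = 1, μ(120) = 0, μ(121) = 0, μ(122) = 1, μ(123) = 1, μ(124) = 0, μ(125) = 0, μ(126) = 0, μ(127) = -1, μ(128) = 0, μ(129) = 1, μ(130) = -1, μ(131) = -1, μ(132) = 0, μ(133) = 1, μ(134) = 1, μ(135) = 0, μ(136) = 0, μ(137) = -1, μ(138) = -1, μ(139) = -1, μ(140) = 0, μ(141) = 1, μ(142) = 1, μ(143) = 1, μ(144) = 0, μ(145) = 1, μ(146) = 1, μ(147) = 0, μ(148) = 0, μ(149) = -1, μ(150) = 0, μ(151) = -1, μ(152) = 0, μ(153) = 0, μ(154) = -1, μ(155) = 1, μ(156) = 0, μ(157) = -1, μ(158) = 1, μ(159) = 1, μ(160) = 0, μ(161) = 1, μ(162) = 0, μ(163) = -1, μ(164) = 0, μ(165) = -1, μ(166) = 1, μ(167) = -1, μ(168) = 0, μ(169) = 0, μ(170) = -1, μ(171) = 0, μ(172) = 0, μ(173) = -1, μ(174) = -1, μ(175) = 0, μ(176) = 0, μ(177) = 1, μ(178) = 1, μ(179) = -1, μ(180) = 0, μ(181) = -1, μ(182) = -1, μ(183) = 1, μ(184) = 0, μ(185) = 1, μ(186) = -1, μ(187) = 1, μ(188) = 0, μ(189) = 0, μ(190) = -1, μ(191) = -1, μ(192) = 0, μ(193) = -1, μ(194) = 1, μ(195) = -1, μ(196) = 0. Summing all 196 values: -6. (Mertens function M(x) = Σ_{n ≤ x} μ(n); on average M(x) should be small (PNT ⟺ M(x) = o(x)).)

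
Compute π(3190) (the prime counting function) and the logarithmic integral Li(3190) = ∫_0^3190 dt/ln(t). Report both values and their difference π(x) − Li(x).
π(3190) = 451;  Li(3190) ≈ 466.40;  π(x) − Li(x) ≈ -15.40.

Direct count of primes ≤ 3190 gives π(3190) = 451. Numerical evaluation of the logarithmic integral gives Li(3190) ≈ 466.40. The difference π(x) − Li(x) ≈ -15.40 is typically negative for small/moderate x (Li(x) overestimates), though Littlewood's theorem shows this sign changes infinitely often.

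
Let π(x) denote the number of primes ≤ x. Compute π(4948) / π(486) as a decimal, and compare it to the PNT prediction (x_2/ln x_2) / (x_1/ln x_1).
π(4948)/π(486) = 661/92 ≈ 7.1848;  PNT prediction ≈ 7.4038.

π(486) = 92 and π(4948) = 661, so π(4948)/π(486) ≈ 7.1848. The PNT-predicted ratio is (4948/ln(4948)) / (486/ln(486)) ≈ 7.4038. The two agree to within a few percent, as expected.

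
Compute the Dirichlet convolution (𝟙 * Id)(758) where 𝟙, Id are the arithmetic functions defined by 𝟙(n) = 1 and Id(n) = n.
(𝟙 * Id)(758) = 1140

Divisors of 758: [1, 2, 379, 758]. For each d | 758:
  d = 1: 𝟙(1) · Id(758/1) = 1 · 758 = 758
  d = 2: 𝟙(2) · Id(758/2) = 1 · 379 = 379
  d = 379: 𝟙(379) · Id(758/379) = 1 · 2 = 2
  d = 758: 𝟙(758) · Id(758/758) = 1 · 1 = 1
Summing: (𝟙 * Id)(758) = 758 + 379 + 2 + 1 = 1140.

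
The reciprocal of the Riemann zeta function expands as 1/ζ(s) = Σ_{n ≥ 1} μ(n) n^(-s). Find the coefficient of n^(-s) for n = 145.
μ(145) = 1

Factor n = 145 = 5 · 29. μ(n) = 0 if any exponent ≥ 2 (not squarefree); otherwise μ(n) = (−1)^{ω(n)} where ω(n) is the number of distinct prime factors. Applying: μ(145) = 1.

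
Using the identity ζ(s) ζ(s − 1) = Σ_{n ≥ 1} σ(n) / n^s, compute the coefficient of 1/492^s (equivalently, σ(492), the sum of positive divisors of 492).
σ(492) = 1176

In the product (Σ m^0/m^s)(Σ k / k^s) = Σ (Σ_{d | n} d) / n^s, the coefficient of 1/n^s is σ(n) = Σ_{d | n} d. For n = 492, divisors are [1, 2, 3, 4, 6, 12, 41, 82, 123, 164, 246, 492]; summing: σ(492) = 1176.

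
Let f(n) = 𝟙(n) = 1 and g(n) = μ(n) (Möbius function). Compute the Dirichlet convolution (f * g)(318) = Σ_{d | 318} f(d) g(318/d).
(𝟙 * μ)(318) = 0

Divisors of 318: [1, 2, 3, 6, 53, 106, 159, 318]. For each d | 318:
  d = 1: 𝟙(1) · μ(318/1) = 1 · -1 = -1
  d = 2: 𝟙(2) · μ(318/2) = 1 · 1 = 1
  d = 3: 𝟙(3) · μ(318/3) = 1 · 1 = 1
  d = 6: 𝟙(6) · μ(318/6) = 1 · -1 = -1
  d = 53: 𝟙(53) · μ(318/53) = 1 · 1 = 1
  d = 106: 𝟙(106) · μ(318/106) = 1 · -1 = -1
  d = 159: 𝟙(159) · μ(318/159) = 1 · -1 = -1
  d = 318: 𝟙(318) · μ(318/318) = 1 · 1 = 1
Summing: (𝟙 * μ)(318) = -1 + 1 + 1 + -1 + 1 + -1 + -1 + 1 = 0.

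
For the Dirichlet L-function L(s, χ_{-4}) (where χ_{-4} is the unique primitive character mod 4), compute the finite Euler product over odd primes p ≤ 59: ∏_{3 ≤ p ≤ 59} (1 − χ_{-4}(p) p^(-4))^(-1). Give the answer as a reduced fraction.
∏ = 183445748413257490575399266073534557279290897400455519407927913/185496494900685179853577258476392044643206802826790649934643200

The odd primes p ≤ 59 are [3, 5, 7, 11, 13, 17, 19, 23, 29, 31, 37, 41, 43, 47, 53, 59]. For each, χ(p) = 1 if p ≡ 1 mod 4, χ(p) = −1 if p ≡ 3 mod 4. Taking (1 − χ(p)/p^4)^(-1) = p^4/(p^4 − χ(p)): (1 − (-1)/3^4)^(-1) · (1 − (1)/5^4)^(-1) · (1 − (-1)/7^4)^(-1) · (1 − (-1)/11^4)^(-1) · (1 − (1)/13^4)^(-1) · (1 − (1)/17^4)^(-1) · (1 − (-1)/19^4)^(-1) · (1 − (-1)/23^4)^(-1) · (1 − (1)/29^4)^(-1) · (1 − (-1)/31^4)^(-1) · (1 − (1)/37^4)^(-1) · (1 − (1)/41^4)^(-1) · (1 − (-1)/43^4)^(-1) · (1 − (-1)/47^4)^(-1) · (1 − (1)/53^4)^(-1) · (1 − (-1)/59^4)^(-1) = 183445748413257490575399266073534557279290897400455519407927913/185496494900685179853577258476392044643206802826790649934643200.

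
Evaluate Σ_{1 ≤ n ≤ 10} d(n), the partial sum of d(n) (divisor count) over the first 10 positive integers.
Σ_{n ≤ 10} d(n) = 27

Compute d(n) for each 1 ≤ n ≤ 10: d(1) = 1, d(2) = 2, d(3) = 2, d(4) = 3, d(5) = 2, d(6) = 4, d(7) = 2, d(8) = 4, d(9) = 3, d(10) = 4. Summing all 10 values: 27. (Dirichlet's divisor formula: Σ_{n ≤ x} d(n) = x ln(x) + (2γ − 1) x + O(√x). For x = 10, the asymptotic estimate is ≈ 24.57.)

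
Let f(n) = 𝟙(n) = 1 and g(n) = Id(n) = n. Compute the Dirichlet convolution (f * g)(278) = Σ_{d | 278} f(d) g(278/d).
(𝟙 * Id)(278) = 420

Divisors of 278: [1, 2, 139, 278]. For each d | 278:
  d = 1: 𝟙(1) · Id(278/1) = 1 · 278 = 278
  d = 2: 𝟙(2) · Id(278/2) = 1 · 139 = 139
  d = 139: 𝟙(139) · Id(278/139) = 1 · 2 = 2
  d = 278: 𝟙(278) · Id(278/278) = 1 · 1 = 1
Summing: (𝟙 * Id)(278) = 278 + 139 + 2 + 1 = 420.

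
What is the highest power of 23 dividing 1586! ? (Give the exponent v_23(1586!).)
v_23(1586!) = 70

Legendre's formula: v_p(n!) = Σ_{k ≥ 1} ⌊n / p^k⌋. For p = 23, n = 1586, the terms are:
  ⌊1586/23^1⌋ = ⌊1586/23⌋ = 68
  ⌊1586/23^2⌋ = ⌊1586/529⌋ = 2
(the next term ⌊1586/23^3⌋ = 0, terminating the sum). Summing: v_23(1586!) = 68 + 2 = 70.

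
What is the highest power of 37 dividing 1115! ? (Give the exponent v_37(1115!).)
v_37(1115!) = 30

Legendre's formula: v_p(n!) = Σ_{k ≥ 1} ⌊n / p^k⌋. For p = 37, n = 1115, the terms are:
  ⌊1115/37^1⌋ = ⌊1115/37⌋ = 30
(the next term ⌊1115/37^2⌋ = 0, terminating the sum). Summing: v_37(1115!) = 30 = 30.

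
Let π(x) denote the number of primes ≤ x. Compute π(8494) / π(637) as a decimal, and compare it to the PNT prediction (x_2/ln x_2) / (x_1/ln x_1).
π(8494)/π(637) = 1059/115 ≈ 9.2087;  PNT prediction ≈ 9.5165.

π(637) = 115 and π(8494) = 1059, so π(8494)/π(637) ≈ 9.2087. The PNT-predicted ratio is (8494/ln(8494)) / (637/ln(637)) ≈ 9.5165. The two agree to within a few percent, as expected.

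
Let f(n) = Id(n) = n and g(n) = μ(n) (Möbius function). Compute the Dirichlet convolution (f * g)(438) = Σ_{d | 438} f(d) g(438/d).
(Id * μ)(438) = 144

Divisors of 438: [1, 2, 3, 6, 73, 146, 219, 438]. For each d | 438:
  d = 1: Id(1) · μ(438/1) = 1 · -1 = -1
  d = 2: Id(2) · μ(438/2) = 2 · 1 = 2
  d = 3: Id(3) · μ(438/3) = 3 · 1 = 3
  d = 6: Id(6) · μ(438/6) = 6 · -1 = -6
  d = 73: Id(73) · μ(438/73) = 73 · 1 = 73
  d = 146: Id(146) · μ(438/146) = 146 · -1 = -146
  d = 219: Id(219) · μ(438/219) = 219 · -1 = -219
  d = 438: Id(438) · μ(438/438) = 438 · 1 = 438
Summing: (Id * μ)(438) = -1 + 2 + 3 + -6 + 73 + -146 + -219 + 438 = 144.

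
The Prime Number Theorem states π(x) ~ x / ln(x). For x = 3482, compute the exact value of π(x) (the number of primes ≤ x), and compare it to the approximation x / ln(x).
π(3482) = 487;  x/ln(x) ≈ 426.96;  relative error ≈ 12.33%.

Directly count primes up to 3482: π(3482) = 487. The PNT approximation gives 3482/ln(3482) ≈ 3482/8.15536 ≈ 426.96. Relative error (π(x) − x/ln(x)) / π(x) ≈ 12.33%; the approximation is known to undercount slightly (Li(x) is a better estimate).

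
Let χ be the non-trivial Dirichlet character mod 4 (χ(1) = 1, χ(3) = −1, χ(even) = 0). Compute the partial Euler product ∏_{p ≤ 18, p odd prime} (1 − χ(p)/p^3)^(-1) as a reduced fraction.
∏ = 87995602569875/90796952813568

The odd primes p ≤ 18 are [3, 5, 7, 11, 13, 17]. For each, χ(p) = 1 if p ≡ 1 mod 4, χ(p) = −1 if p ≡ 3 mod 4. Taking (1 − χ(p)/p^3)^(-1) = p^3/(p^3 − χ(p)): (1 − (-1)/3^3)^(-1) · (1 − (1)/5^3)^(-1) · (1 − (-1)/7^3)^(-1) · (1 − (-1)/11^3)^(-1) · (1 − (1)/13^3)^(-1) · (1 − (1)/17^3)^(-1) = 87995602569875/90796952813568.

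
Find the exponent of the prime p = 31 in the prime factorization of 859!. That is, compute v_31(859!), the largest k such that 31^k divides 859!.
v_31(859!) = 27

Legendre's formula: v_p(n!) = Σ_{k ≥ 1} ⌊n / p^k⌋. For p = 31, n = 859, the terms are:
  ⌊859/31^1⌋ = ⌊859/31⌋ = 27
(the next term ⌊859/31^2⌋ = 0, terminating the sum). Summing: v_31(859!) = 27 = 27.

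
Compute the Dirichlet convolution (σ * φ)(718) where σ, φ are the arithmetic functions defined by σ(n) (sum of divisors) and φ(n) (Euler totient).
(σ * φ)(718) = 2872

Divisors of 718: [1, 2, 359, 718]. For each d | 718:
  d = 1: σ(1) · φ(718/1) = 1 · 358 = 358
  d = 2: σ(2) · φ(718/2) = 3 · 358 = 1074
  d = 359: σ(359) · φ(718/359) = 360 · 1 = 360
  d = 718: σ(718) · φ(718/718) = 1080 · 1 = 1080
Summing: (σ * φ)(718) = 358 + 1074 + 360 + 1080 = 2872.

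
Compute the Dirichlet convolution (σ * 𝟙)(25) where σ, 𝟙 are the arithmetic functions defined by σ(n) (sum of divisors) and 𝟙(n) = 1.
(σ * 𝟙)(25) = 38

Divisors of 25: [1, 5, 25]. For each d | 25:
  d = 1: σ(1) · 𝟙(25/1) = 1 · 1 = 1
  d = 5: σ(5) · 𝟙(25/5) = 6 · 1 = 6
  d = 25: σ(25) · 𝟙(25/25) = 31 · 1 = 31
Summing: (σ * 𝟙)(25) = 1 + 6 + 31 = 38.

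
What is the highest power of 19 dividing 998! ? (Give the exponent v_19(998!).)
v_19(998!) = 54

Legendre's formula: v_p(n!) = Σ_{k ≥ 1} ⌊n / p^k⌋. For p = 19, n = 998, the terms are:
  ⌊998/19^1⌋ = ⌊998/19⌋ = 52
  ⌊998/19^2⌋ = ⌊998/361⌋ = 2
(the next term ⌊998/19^3⌋ = 0, terminating the sum). Summing: v_19(998!) = 52 + 2 = 54.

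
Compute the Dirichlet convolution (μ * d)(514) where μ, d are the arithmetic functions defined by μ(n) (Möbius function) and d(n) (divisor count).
(μ * d)(514) = 1

Divisors of 514: [1, 2, 257, 514]. For each d | 514:
  d = 1: μ(1) · d(514/1) = 1 · 4 = 4
  d = 2: μ(2) · d(514/2) = -1 · 2 = -2
  d = 257: μ(257) · d(514/257) = -1 · 2 = -2
  d = 514: μ(514) · d(514/514) = 1 · 1 = 1
Summing: (μ * d)(514) = 4 + -2 + -2 + 1 = 1.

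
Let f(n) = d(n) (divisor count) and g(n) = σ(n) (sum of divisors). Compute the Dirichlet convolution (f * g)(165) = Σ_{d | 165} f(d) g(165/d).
(d * σ)(165) = 672

Divisors of 165: [1, 3, 5, 11, 15, 33, 55, 165]. For each d | 165:
  d = 1: d(1) · σ(165/1) = 1 · 288 = 288
  d = 3: d(3) · σ(165/3) = 2 · 72 = 144
  d = 5: d(5) · σ(165/5) = 2 · 48 = 96
  d = 11: d(11) · σ(165/11) = 2 · 24 = 48
  d = 15: d(15) · σ(165/15) = 4 · 12 = 48
  d = 33: d(33) · σ(165/33) = 4 · 6 = 24
  d = 55: d(55) · σ(165/55) = 4 · 4 = 16
  d = 165: d(165) · σ(165/165) = 8 · 1 = 8
Summing: (d * σ)(165) = 288 + 144 + 96 + 48 + 48 + 24 + 16 + 8 = 672.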